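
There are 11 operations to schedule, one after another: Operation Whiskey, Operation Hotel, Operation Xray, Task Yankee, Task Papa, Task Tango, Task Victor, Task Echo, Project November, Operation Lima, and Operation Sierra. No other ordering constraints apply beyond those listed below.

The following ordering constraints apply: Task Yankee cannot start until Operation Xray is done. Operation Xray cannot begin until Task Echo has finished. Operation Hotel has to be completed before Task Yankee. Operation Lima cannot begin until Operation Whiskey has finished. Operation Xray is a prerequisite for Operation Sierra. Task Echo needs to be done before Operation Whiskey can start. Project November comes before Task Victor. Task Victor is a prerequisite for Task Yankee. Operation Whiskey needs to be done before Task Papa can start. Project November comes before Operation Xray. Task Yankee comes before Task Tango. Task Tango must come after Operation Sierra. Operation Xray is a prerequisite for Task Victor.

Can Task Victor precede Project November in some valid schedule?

No

There is a dependency chain Project November → Task Victor, so Task Victor always comes after Project November.
Hence Task Victor can never be scheduled before Project November.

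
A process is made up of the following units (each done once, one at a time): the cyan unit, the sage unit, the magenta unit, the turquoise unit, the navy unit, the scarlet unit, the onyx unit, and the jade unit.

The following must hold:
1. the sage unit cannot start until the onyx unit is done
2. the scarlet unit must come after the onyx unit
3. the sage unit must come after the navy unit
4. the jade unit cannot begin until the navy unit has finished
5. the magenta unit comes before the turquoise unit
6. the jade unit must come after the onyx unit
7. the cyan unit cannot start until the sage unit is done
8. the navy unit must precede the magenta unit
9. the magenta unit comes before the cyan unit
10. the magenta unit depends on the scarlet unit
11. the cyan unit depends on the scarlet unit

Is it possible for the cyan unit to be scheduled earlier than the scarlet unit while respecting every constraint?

No

There is a dependency chain the scarlet unit → the cyan unit, so the cyan unit always comes after the scarlet unit.
Hence the cyan unit can never be scheduled before the scarlet unit.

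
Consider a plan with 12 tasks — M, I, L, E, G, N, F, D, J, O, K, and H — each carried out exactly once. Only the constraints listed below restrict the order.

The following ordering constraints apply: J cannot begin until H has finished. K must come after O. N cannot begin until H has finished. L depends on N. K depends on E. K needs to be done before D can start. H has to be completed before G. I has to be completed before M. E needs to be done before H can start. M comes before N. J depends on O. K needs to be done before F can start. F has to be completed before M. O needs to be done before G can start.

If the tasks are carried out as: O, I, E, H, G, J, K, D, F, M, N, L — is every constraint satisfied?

Every stated constraint is respected: I sits at position 2, ahead of M at position 10, and each of the other listed pairs likewise has the predecessor earlier in the sequence.

Yes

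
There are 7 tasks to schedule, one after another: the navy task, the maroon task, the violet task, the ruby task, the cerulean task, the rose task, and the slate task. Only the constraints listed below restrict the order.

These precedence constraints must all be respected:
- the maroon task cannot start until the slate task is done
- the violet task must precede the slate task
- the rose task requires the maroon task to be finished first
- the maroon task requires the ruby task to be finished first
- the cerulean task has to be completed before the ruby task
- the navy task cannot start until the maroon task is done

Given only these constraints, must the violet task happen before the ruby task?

No

No chain of constraints connects the violet task to the ruby task in either direction.
A valid ordering placing the ruby task before the violet task exists, so the answer is no.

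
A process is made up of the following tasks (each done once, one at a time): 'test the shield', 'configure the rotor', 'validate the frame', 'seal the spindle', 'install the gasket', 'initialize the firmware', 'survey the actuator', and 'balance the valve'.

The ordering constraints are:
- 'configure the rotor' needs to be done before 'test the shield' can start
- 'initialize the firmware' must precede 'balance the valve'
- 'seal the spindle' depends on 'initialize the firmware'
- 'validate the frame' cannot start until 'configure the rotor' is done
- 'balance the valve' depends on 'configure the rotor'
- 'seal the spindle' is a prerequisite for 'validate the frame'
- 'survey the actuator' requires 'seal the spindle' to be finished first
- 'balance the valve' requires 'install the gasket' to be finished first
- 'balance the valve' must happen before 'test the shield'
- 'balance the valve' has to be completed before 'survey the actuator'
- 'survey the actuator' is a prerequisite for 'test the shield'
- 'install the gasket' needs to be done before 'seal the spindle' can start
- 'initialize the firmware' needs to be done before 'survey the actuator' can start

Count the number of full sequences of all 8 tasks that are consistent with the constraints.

The tasks with no prerequisites are 'configure the rotor', 'install the gasket', 'initialize the firmware'; any of them can be placed first.
Enumerating by repeatedly choosing an available task (one whose prerequisites are all placed) gives 50 distinct complete orderings.

50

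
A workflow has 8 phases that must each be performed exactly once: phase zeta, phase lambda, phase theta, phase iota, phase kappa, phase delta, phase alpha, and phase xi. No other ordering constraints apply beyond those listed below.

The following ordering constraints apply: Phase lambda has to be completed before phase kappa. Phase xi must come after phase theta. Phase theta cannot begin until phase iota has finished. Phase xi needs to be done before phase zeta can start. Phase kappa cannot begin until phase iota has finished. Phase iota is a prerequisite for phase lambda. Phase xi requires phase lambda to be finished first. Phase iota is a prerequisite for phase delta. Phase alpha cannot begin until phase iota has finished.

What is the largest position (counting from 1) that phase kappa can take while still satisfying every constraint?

8

Phase kappa has no required successors, so nothing stops it from going last (position 8).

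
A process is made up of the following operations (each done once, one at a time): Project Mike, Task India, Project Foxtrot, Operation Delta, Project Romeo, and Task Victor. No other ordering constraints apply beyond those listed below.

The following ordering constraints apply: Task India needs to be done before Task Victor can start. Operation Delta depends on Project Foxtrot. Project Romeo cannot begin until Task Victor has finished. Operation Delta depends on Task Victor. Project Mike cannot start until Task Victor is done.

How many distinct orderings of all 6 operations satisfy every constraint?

24

2 operations have no prerequisites (Task India, Project Foxtrot), so any of them could come first.
Counting all ways to extend the partial order to a total order gives 24.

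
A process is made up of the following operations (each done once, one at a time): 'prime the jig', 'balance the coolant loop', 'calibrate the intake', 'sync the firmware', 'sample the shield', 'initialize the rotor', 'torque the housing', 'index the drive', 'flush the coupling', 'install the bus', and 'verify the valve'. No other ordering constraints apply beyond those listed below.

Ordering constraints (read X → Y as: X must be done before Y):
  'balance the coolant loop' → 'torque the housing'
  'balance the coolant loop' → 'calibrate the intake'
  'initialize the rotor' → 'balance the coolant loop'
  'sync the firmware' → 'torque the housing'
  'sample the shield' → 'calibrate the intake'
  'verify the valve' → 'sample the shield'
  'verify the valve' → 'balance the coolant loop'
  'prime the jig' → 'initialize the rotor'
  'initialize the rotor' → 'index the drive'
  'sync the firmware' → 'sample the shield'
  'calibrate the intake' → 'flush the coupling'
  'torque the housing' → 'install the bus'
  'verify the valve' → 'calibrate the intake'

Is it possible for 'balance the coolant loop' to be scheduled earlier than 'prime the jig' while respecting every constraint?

No

Following 'prime the jig' → 'initialize the rotor' → 'balance the coolant loop', 'prime the jig' must precede 'balance the coolant loop' in every valid ordering.
So no valid ordering can have 'balance the coolant loop' before 'prime the jig'.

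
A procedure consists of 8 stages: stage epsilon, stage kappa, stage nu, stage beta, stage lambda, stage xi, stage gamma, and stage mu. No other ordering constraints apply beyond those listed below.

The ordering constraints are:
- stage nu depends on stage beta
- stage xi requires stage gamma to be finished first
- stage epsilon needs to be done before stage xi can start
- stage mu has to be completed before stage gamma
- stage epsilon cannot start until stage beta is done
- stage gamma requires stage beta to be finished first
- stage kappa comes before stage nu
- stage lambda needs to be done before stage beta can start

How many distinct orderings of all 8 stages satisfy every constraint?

3 stages have no prerequisites (stage kappa, stage lambda, stage mu), so any of them could come first.
Enumerating by repeatedly choosing an available stage (one whose prerequisites are all placed) gives 163 distinct complete orderings.

163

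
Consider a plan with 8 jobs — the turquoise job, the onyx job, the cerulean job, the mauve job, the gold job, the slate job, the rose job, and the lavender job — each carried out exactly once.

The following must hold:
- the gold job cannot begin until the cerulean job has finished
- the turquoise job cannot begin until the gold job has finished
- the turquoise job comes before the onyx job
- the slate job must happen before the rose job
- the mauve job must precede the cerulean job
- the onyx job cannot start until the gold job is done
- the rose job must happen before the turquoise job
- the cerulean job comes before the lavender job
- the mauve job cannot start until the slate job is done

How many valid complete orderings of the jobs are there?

18

The slate job is the only job with nothing required before it, so every ordering starts there.
Systematically extending each partial ordering one job at a time and counting, there are 18 complete orderings.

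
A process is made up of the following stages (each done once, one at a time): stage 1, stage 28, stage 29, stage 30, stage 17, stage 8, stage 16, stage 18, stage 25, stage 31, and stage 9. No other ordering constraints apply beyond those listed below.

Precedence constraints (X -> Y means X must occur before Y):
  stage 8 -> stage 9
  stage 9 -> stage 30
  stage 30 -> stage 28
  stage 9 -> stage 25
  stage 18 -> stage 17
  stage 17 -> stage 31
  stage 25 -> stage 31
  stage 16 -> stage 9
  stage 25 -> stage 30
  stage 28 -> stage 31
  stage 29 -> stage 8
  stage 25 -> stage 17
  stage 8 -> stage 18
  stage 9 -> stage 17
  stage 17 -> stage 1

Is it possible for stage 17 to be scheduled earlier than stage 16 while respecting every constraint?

No

There is a dependency chain stage 16 → stage 9 → stage 17, so stage 17 always comes after stage 16.
Hence stage 17 can never be scheduled before stage 16.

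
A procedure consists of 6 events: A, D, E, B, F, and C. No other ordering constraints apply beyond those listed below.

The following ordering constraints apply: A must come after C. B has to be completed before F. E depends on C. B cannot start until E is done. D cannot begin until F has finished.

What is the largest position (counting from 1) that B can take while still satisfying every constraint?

4

The events that are forced after B, directly or by a chain of constraints, are D, F. That's 2 events.
With 2 mandatory successors out of 6 events total, the latest slot for B is 6−2 = 4, and it's reachable by doing all non-successors before B.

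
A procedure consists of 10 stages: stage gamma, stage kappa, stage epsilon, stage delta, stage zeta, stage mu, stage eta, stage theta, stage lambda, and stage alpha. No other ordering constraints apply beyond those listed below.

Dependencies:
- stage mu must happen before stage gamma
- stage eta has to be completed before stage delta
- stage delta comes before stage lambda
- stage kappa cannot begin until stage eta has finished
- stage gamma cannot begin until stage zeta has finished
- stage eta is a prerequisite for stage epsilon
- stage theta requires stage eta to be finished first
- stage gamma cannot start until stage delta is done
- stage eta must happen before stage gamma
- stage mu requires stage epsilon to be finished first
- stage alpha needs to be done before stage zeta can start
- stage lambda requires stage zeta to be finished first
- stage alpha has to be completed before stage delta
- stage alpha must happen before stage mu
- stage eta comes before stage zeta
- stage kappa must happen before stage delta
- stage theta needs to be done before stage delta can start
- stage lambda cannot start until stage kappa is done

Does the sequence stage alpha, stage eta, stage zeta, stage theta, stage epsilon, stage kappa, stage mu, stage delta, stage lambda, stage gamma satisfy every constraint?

Every stated constraint is respected: stage eta sits at position 2, ahead of stage gamma at position 10, and each of the other listed pairs likewise has the predecessor earlier in the sequence.

Yes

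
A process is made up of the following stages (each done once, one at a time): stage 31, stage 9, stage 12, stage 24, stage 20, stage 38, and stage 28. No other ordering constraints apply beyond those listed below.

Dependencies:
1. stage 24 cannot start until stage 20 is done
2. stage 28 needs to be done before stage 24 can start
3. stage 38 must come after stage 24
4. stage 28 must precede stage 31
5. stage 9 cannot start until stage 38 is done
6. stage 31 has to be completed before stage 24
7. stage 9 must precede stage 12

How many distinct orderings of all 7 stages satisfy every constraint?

The stages with no prerequisites are stage 20, stage 28; any of them can be placed first.
Systematically extending each partial ordering one stage at a time and counting, there are 3 complete orderings.

3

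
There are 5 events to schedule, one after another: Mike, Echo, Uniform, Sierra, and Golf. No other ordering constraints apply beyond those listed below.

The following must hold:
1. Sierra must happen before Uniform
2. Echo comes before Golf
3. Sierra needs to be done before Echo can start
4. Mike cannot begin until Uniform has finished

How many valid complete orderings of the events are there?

6

Sierra is the only event with nothing required before it, so every ordering starts there.
Enumerating by repeatedly choosing an available event (one whose prerequisites are all placed) gives 6 distinct complete orderings.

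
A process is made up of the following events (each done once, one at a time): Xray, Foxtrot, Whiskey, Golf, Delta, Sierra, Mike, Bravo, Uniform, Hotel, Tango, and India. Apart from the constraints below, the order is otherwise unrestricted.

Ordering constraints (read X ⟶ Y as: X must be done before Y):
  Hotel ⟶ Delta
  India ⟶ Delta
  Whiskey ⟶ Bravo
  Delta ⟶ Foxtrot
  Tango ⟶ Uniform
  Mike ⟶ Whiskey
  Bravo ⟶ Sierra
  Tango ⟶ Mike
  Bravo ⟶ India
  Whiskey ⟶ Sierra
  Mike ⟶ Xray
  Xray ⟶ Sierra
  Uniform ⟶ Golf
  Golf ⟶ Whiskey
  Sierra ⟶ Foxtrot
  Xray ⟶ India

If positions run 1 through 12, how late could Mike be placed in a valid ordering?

5

Every event that must follow Mike has to come after it. Tracing all chains starting from Mike, those events are: Xray, Foxtrot, Whiskey, Delta, Sierra, Bravo, India — 7 in total.
With 7 mandatory successors out of 12 events total, the latest slot for Mike is 12−7 = 5, and it's reachable by doing all non-successors before Mike.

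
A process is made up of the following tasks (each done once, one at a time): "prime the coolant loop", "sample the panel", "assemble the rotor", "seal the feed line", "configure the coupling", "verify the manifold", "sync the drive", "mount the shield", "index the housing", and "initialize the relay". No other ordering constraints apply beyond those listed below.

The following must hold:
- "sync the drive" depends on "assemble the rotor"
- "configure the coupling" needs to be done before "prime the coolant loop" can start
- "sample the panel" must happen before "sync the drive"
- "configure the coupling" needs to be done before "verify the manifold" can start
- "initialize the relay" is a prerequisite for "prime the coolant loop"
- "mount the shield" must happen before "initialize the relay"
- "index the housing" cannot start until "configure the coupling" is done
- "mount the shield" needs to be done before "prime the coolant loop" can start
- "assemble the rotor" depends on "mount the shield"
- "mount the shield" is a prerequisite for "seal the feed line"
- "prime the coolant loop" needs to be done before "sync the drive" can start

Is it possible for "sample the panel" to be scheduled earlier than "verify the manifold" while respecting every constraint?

Yes

No chain of constraints runs from "verify the manifold" to "sample the panel", so "verify the manifold" is not required to come first.
That means at least one valid schedule has "sample the panel" before "verify the manifold".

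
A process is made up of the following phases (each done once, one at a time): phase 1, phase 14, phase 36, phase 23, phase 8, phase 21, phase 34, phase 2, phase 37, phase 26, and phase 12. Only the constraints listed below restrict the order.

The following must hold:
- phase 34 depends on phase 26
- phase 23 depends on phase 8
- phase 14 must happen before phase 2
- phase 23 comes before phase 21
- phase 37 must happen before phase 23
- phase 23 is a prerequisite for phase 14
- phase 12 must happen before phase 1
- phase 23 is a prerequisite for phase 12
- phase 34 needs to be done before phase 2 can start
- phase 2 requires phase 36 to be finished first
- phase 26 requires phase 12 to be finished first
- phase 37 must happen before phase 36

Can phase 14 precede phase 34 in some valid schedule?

Yes

No chain of constraints runs from phase 34 to phase 14, so phase 34 is not required to come first.
That means at least one valid schedule has phase 14 before phase 34.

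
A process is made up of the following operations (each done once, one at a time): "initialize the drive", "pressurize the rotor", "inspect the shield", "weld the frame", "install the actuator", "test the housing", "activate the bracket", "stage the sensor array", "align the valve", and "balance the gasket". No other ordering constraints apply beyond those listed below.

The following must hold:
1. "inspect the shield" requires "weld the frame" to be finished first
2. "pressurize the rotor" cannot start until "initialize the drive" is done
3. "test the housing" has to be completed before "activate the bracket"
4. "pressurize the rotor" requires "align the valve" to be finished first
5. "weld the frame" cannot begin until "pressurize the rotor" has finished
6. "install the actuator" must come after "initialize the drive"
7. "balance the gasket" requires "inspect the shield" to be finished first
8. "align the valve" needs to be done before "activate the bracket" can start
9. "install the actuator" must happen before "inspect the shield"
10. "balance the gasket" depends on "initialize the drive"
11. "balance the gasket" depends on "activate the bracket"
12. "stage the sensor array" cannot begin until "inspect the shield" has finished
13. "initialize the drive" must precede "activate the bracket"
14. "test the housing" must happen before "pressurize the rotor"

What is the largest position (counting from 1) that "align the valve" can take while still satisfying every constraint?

4

Every operation that must follow "align the valve" has to come after it. Tracing all chains starting from "align the valve", those operations are: "pressurize the rotor", "inspect the shield", "weld the frame", "activate the bracket", "stage the sensor array", "balance the gasket" — 6 in total.
With 6 mandatory successors out of 10 operations total, the latest slot for "align the valve" is 10−6 = 4, and it's reachable by doing all non-successors before "align the valve".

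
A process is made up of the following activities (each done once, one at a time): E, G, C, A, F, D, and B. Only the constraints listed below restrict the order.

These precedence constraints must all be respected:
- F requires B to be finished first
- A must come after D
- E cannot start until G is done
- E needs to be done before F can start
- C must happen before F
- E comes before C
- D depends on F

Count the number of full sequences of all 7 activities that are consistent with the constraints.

2 activities have no prerequisites (G, B), so any of them could come first.
Enumerating by repeatedly choosing an available activity (one whose prerequisites are all placed) gives 4 distinct complete orderings.

4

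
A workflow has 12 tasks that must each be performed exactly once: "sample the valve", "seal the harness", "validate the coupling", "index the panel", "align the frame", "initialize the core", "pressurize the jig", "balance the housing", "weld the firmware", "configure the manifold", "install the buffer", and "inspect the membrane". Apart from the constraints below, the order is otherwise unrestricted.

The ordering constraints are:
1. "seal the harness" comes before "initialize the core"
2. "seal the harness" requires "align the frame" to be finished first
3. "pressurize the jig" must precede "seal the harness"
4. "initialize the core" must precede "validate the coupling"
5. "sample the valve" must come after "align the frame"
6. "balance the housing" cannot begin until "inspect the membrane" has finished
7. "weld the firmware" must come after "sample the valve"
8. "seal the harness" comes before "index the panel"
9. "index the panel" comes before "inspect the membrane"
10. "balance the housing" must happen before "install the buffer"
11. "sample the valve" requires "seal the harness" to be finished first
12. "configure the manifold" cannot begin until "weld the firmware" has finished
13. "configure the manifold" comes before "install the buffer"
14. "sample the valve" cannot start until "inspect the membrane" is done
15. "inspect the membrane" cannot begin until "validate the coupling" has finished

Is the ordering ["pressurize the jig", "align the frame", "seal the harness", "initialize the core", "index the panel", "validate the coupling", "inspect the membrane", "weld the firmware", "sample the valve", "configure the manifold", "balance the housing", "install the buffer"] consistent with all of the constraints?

No

The sequence places "weld the firmware" ahead of "sample the valve".
That contradicts the constraint that "sample the valve" must precede "weld the firmware".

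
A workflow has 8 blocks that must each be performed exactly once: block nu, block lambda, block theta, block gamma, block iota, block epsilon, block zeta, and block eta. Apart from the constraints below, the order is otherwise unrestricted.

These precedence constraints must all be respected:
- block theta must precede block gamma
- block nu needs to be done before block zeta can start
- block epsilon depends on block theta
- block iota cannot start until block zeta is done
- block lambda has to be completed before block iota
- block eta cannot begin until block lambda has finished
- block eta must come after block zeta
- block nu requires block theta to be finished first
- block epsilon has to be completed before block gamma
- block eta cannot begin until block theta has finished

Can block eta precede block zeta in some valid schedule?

No

There is a dependency chain block zeta → block eta, so block eta always comes after block zeta.
So no valid ordering can have block eta before block zeta.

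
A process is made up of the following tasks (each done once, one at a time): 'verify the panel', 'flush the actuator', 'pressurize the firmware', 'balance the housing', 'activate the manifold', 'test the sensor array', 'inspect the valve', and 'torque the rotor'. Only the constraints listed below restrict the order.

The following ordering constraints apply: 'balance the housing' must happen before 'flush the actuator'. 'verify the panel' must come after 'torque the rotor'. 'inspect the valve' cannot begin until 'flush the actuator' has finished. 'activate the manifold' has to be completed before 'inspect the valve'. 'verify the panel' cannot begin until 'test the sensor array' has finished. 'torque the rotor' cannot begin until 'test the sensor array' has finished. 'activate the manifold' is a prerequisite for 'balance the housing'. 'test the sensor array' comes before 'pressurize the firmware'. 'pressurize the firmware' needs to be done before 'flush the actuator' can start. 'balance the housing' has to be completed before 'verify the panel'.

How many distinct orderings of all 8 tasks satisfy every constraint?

2 tasks have no prerequisites ('activate the manifold', 'test the sensor array'), so any of them could come first.
Systematically extending each partial ordering one task at a time and counting, there are 84 complete orderings.

84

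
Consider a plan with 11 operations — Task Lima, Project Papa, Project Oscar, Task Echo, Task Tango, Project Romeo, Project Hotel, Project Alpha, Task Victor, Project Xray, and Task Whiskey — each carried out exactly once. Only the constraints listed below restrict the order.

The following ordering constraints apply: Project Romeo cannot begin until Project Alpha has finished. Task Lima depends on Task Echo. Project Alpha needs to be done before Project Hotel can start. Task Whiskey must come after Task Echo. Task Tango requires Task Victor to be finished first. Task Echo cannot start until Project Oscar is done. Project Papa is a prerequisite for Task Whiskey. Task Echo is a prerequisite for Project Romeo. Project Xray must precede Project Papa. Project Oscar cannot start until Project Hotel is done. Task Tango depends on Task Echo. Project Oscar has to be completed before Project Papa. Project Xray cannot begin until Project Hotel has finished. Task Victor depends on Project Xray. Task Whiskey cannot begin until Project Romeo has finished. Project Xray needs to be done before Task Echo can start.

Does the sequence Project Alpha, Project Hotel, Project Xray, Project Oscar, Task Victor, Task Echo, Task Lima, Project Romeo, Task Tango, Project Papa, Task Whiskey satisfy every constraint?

Checking each listed constraint against this order: for instance, Project Xray is in position 3 and Project Papa in position 10, so that constraint holds — and the remaining constraints check out the same way.

Yes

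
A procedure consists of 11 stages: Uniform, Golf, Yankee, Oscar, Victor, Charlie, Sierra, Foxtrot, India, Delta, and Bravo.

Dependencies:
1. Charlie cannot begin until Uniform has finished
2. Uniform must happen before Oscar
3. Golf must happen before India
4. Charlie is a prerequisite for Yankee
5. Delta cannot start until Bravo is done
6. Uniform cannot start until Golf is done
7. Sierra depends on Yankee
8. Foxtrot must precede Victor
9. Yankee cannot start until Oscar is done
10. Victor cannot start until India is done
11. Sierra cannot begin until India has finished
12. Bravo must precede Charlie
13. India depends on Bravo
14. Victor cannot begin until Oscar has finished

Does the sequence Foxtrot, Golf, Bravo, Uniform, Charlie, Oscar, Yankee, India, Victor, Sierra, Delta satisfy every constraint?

Yes

Checking each listed constraint against this order: for instance, Bravo is in position 3 and Delta in position 11, so that constraint holds — and the remaining constraints check out the same way.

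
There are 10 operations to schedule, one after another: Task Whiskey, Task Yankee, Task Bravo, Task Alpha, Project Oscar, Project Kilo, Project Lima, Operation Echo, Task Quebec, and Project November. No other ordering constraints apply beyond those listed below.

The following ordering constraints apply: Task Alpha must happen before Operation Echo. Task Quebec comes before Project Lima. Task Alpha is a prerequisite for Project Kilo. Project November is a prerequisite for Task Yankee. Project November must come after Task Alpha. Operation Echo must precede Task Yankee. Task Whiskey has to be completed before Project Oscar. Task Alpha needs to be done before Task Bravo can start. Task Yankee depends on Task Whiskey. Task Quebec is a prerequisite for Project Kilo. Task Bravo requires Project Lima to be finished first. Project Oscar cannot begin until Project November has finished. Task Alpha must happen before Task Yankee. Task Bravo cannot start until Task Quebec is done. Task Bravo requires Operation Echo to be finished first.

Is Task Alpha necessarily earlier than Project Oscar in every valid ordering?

Yes

There is a constraint chain Task Alpha → Project November → Project Oscar.
Hence Task Alpha necessarily comes before Project Oscar.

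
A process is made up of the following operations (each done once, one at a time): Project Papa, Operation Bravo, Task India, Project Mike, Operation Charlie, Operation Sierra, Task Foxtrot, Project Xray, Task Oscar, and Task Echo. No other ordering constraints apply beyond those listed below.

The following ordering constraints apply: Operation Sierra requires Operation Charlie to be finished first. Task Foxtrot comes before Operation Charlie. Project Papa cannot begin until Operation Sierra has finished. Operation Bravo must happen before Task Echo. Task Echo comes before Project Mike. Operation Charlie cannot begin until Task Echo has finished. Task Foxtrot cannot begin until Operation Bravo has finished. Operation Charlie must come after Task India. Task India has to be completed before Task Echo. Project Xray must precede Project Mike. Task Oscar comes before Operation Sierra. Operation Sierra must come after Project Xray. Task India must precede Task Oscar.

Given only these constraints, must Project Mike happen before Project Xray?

No

In fact the dependencies run the other way: Project Xray → Project Mike.
So Project Mike never precedes Project Xray.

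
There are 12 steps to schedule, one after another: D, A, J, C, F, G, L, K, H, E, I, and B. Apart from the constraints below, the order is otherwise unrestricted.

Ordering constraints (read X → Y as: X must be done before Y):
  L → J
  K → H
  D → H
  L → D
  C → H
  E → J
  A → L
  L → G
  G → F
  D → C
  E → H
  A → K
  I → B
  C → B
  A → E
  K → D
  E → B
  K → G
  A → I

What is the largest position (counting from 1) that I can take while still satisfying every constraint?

11

The only step forced after I (directly or by a chain) is B.
With 1 mandatory successor out of 12 steps total, the latest slot for I is 12−1 = 11, and it's reachable by doing all non-successors before I.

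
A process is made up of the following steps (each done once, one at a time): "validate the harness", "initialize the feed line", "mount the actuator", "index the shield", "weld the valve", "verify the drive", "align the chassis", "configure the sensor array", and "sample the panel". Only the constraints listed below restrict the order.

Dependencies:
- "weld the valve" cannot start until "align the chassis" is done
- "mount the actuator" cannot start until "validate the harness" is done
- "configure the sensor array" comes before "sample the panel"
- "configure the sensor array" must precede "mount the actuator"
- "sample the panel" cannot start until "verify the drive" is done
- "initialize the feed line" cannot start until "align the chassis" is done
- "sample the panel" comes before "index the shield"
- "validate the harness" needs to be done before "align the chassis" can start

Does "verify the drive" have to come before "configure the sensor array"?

No

"verify the drive" and "configure the sensor array" are not related by any chain of constraints.
So "verify the drive" can come before "configure the sensor array" or after — it is not forced.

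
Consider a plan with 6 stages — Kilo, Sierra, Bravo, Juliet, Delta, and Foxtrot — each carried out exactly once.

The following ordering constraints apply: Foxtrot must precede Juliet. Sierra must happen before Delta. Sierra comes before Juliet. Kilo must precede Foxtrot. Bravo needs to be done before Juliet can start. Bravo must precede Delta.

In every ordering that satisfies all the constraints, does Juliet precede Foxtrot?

There is a chain Foxtrot → Juliet, which puts Foxtrot before Juliet.
So Juliet does not have to come before Foxtrot — it cannot.

No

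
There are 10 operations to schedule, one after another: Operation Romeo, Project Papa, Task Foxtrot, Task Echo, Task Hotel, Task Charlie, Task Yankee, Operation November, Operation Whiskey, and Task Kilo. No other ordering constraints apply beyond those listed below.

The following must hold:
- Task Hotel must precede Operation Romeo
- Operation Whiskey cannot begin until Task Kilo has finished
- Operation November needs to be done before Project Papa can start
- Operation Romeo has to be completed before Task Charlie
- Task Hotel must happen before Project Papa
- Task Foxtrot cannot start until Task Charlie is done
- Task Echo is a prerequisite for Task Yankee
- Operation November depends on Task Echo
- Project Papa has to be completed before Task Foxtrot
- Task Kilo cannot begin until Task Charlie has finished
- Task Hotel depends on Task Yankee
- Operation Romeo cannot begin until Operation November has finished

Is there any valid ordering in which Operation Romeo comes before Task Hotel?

Following Task Hotel → Operation Romeo, Task Hotel must precede Operation Romeo in every valid ordering.
Hence Operation Romeo can never be scheduled before Task Hotel.

No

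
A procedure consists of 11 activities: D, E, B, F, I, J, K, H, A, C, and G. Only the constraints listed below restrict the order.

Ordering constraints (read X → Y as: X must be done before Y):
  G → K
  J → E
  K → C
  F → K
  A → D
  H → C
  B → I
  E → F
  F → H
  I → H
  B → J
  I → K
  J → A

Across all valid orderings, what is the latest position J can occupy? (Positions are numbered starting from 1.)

Every activity that must follow J has to come after it. Tracing all chains starting from J, those activities are: D, E, F, K, H, A, C — 7 in total.
So at least 7 activities follow J, putting J no later than position 4. That position is achievable by scheduling everything else first.

4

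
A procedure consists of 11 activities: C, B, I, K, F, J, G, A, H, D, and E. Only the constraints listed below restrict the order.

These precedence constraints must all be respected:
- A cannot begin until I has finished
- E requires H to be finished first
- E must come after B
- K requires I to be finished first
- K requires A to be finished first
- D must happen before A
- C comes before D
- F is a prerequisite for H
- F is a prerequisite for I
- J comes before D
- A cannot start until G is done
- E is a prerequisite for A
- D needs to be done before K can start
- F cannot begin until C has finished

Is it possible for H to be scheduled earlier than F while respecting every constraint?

There is a dependency chain F → H, so H always comes after F.
Hence H can never be scheduled before F.

No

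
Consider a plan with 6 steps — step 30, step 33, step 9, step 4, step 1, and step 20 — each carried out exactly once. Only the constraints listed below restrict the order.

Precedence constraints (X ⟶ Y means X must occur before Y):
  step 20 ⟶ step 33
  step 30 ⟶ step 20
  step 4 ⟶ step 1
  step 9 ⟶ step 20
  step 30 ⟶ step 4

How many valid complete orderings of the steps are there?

16

The steps with no prerequisites are step 30, step 9; any of them can be placed first.
Enumerating by repeatedly choosing an available step (one whose prerequisites are all placed) gives 16 distinct complete orderings.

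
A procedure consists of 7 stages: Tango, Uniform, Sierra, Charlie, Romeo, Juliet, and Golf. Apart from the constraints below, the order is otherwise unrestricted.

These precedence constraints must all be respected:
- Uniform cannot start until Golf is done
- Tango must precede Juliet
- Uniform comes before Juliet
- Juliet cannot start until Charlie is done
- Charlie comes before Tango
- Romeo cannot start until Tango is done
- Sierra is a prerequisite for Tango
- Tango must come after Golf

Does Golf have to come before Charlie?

No

No chain of constraints connects Golf to Charlie in either direction.
A valid ordering placing Charlie before Golf exists, so the answer is no.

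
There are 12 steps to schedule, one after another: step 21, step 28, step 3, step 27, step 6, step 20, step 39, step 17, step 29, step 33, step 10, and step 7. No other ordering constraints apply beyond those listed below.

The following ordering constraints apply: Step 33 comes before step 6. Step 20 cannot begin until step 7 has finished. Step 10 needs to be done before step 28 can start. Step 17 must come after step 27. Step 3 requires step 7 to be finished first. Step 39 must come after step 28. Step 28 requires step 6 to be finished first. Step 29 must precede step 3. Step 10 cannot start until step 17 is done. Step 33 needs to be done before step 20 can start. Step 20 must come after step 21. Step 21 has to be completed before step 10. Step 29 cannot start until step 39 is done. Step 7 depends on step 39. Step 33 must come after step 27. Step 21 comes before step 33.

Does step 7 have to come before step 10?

No

In fact the dependencies run the other way: step 10 → step 28 → step 39 → step 7.
So step 7 does not have to come before step 10 — it cannot.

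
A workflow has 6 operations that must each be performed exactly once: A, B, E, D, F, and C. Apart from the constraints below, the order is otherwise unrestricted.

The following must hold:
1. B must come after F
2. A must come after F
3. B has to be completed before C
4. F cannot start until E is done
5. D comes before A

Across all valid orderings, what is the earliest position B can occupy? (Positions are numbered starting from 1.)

The operations that are forced before B, directly or transitively, are E, F. That's 2 operations.
With 2 mandatory predecessors, the earliest B can sit is position 2+1 = 3, and placing just those 2 first achieves it.

3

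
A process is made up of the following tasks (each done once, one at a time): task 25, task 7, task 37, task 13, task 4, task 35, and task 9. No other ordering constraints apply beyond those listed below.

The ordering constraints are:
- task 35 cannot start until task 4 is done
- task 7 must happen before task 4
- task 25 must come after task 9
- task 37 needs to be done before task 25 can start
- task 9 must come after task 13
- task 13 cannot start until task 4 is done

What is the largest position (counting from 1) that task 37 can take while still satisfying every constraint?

Following the constraints forward from task 37, its only required successor is task 25.
With 1 mandatory successor out of 7 tasks total, the latest slot for task 37 is 7−1 = 6, and it's reachable by doing all non-successors before task 37.

6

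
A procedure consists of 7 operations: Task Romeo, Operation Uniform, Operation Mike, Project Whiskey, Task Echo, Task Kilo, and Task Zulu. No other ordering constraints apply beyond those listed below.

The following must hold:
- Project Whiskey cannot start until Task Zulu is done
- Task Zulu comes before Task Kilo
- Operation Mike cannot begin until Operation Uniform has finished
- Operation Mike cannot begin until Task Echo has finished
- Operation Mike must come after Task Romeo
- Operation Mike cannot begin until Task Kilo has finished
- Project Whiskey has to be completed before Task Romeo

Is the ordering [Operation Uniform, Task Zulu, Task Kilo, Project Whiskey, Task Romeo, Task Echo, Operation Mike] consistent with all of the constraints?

Yes

Going through the constraints one by one, each required predecessor appears earlier in the sequence than its dependent — e.g. Operation Uniform (position 1) is before Operation Mike (position 7), as required.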